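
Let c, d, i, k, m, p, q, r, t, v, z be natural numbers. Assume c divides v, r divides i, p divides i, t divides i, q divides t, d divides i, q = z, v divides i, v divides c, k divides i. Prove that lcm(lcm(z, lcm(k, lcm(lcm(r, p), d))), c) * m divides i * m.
From q divides t and t divides i, q divides i. Because q = z, z divides i. r divides i and p divides i, hence lcm(r, p) divides i. d divides i, so lcm(lcm(r, p), d) divides i. k divides i, so lcm(k, lcm(lcm(r, p), d)) divides i. Since z divides i, lcm(z, lcm(k, lcm(lcm(r, p), d))) divides i. Because v divides c and c divides v, v = c. v divides i, so c divides i. lcm(z, lcm(k, lcm(lcm(r, p), d))) divides i, so lcm(lcm(z, lcm(k, lcm(lcm(r, p), d))), c) divides i. Then lcm(lcm(z, lcm(k, lcm(lcm(r, p), d))), c) * m divides i * m.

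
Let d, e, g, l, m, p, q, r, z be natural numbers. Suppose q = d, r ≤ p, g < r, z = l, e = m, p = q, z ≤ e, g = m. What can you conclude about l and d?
l < d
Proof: From p = q and q = d, p = d. e = m and z ≤ e, therefore z ≤ m. g = m and g < r, therefore m < r. z ≤ m, so z < r. Because z = l, l < r. r ≤ p, so l < p. Since p = d, l < d.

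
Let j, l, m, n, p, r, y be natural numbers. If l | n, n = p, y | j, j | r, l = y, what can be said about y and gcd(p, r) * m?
y | gcd(p, r) * m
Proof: n = p and l | n, so l | p. l = y, so y | p. Since y | j and j | r, y | r. y | p, so y | gcd(p, r). Then y | gcd(p, r) * m.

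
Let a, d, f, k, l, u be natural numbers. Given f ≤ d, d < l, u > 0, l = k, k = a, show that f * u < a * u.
l = k and k = a, so l = a. From f ≤ d and d < l, f < l. Since l = a, f < a. From u > 0, by multiplying by a positive, f * u < a * u.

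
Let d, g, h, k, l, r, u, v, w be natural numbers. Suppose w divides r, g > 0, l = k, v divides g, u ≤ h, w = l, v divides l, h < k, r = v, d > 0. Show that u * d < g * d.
w = l and w divides r, thus l divides r. r = v, so l divides v. Because v divides l, v = l. l = k, so v = k. From v divides g and g > 0, v ≤ g. v = k, so k ≤ g. h < k, so h < g. u ≤ h, so u < g. Combining with d > 0, by multiplying by a positive, u * d < g * d.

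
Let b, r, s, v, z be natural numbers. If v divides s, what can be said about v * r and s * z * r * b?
v * r divides s * z * r * b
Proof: v divides s, thus v divides s * z. Then v * r divides s * z * r. Then v * r divides s * z * r * b.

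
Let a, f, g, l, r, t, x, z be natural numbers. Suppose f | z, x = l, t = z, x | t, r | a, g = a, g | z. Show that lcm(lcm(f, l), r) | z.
Since t = z and x | t, x | z. Since x = l, l | z. Since f | z, lcm(f, l) | z. Since g = a and g | z, a | z. r | a, so r | z. lcm(f, l) | z, so lcm(lcm(f, l), r) | z.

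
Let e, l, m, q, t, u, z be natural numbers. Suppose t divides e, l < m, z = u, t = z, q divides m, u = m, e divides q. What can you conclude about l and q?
l < q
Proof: From z = u and u = m, z = m. From t = z and t divides e, z divides e. From e divides q, z divides q. z = m, so m divides q. q divides m, so m = q. Since l < m, l < q.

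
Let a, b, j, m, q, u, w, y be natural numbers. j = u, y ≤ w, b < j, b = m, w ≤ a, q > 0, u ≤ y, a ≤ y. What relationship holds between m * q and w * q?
m * q < w * q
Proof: From w ≤ a and a ≤ y, w ≤ y. Since y ≤ w, y = w. b = m and b < j, therefore m < j. Since j = u, m < u. Since u ≤ y, m < y. y = w, so m < w. Since q > 0, m * q < w * q.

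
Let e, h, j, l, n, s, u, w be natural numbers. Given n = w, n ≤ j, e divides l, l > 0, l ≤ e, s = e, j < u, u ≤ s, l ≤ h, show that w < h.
From n = w and n ≤ j, w ≤ j. From e divides l and l > 0, e ≤ l. Since l ≤ e, e = l. j < u and u ≤ s, thus j < s. s = e, so j < e. Since e = l, j < l. Since l ≤ h, j < h. w ≤ j, so w < h.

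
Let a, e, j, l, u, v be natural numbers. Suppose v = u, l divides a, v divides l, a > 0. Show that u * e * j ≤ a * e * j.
v divides l and l divides a, thus v divides a. v = u, so u divides a. a > 0, so u ≤ a. By multiplying by a non-negative, u * e ≤ a * e. By multiplying by a non-negative, u * e * j ≤ a * e * j.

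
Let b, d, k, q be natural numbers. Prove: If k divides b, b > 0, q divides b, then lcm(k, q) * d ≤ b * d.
k divides b and q divides b, thus lcm(k, q) divides b. Because b > 0, lcm(k, q) ≤ b. By multiplying by a non-negative, lcm(k, q) * d ≤ b * d.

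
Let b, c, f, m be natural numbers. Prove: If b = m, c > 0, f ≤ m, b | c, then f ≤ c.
b = m and b | c, hence m | c. c > 0, so m ≤ c. f ≤ m, so f ≤ c.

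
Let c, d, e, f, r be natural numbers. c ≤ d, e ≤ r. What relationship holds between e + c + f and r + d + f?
e + c + f ≤ r + d + f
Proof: e ≤ r and c ≤ d, so e + c ≤ r + d. Then e + c + f ≤ r + d + f.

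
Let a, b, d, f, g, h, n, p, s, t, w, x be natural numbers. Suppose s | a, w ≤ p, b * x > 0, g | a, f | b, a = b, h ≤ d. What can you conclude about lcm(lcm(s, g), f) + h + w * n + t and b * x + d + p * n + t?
lcm(lcm(s, g), f) + h + w * n + t ≤ b * x + d + p * n + t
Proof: Since s | a and g | a, lcm(s, g) | a. Since a = b, lcm(s, g) | b. Since f | b, lcm(lcm(s, g), f) | b. Then lcm(lcm(s, g), f) | b * x. Since b * x > 0, lcm(lcm(s, g), f) ≤ b * x. w ≤ p, thus w * n ≤ p * n. Since h ≤ d, h + w * n ≤ d + p * n. Then h + w * n + t ≤ d + p * n + t. Since lcm(lcm(s, g), f) ≤ b * x, lcm(lcm(s, g), f) + h + w * n + t ≤ b * x + d + p * n + t.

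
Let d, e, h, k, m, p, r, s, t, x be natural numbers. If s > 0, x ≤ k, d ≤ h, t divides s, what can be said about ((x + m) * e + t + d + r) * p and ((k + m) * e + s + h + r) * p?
((x + m) * e + t + d + r) * p ≤ ((k + m) * e + s + h + r) * p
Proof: From x ≤ k, x + m ≤ k + m. By multiplying by a non-negative, (x + m) * e ≤ (k + m) * e. Because t divides s and s > 0, t ≤ s. d ≤ h, therefore d + r ≤ h + r. Since t ≤ s, t + d + r ≤ s + h + r. (x + m) * e ≤ (k + m) * e, so (x + m) * e + t + d + r ≤ (k + m) * e + s + h + r. By multiplying by a non-negative, ((x + m) * e + t + d + r) * p ≤ ((k + m) * e + s + h + r) * p.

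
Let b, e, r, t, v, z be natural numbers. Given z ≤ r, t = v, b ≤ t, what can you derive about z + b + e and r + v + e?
z + b + e ≤ r + v + e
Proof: t = v and b ≤ t, so b ≤ v. Since z ≤ r, z + b ≤ r + v. Then z + b + e ≤ r + v + e.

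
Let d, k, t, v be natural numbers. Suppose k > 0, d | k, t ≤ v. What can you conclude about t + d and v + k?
t + d ≤ v + k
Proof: d | k and k > 0, hence d ≤ k. Since t ≤ v, t + d ≤ v + k.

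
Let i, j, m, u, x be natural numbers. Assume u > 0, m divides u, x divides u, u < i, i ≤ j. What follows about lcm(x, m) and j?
lcm(x, m) < j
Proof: Because x divides u and m divides u, lcm(x, m) divides u. Since u > 0, lcm(x, m) ≤ u. u < i and i ≤ j, thus u < j. Since lcm(x, m) ≤ u, lcm(x, m) < j.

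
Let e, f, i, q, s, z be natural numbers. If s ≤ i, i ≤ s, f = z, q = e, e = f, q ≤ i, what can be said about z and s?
z ≤ s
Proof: i ≤ s and s ≤ i, so i = s. e = f and f = z, hence e = z. q = e and q ≤ i, therefore e ≤ i. Since e = z, z ≤ i. From i = s, z ≤ s.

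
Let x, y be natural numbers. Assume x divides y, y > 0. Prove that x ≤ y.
x divides y and y > 0. By divisors are at most what they divide, x ≤ y.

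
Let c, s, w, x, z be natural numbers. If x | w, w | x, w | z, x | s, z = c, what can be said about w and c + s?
w | c + s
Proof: z = c and w | z, thus w | c. x | w and w | x, thus x = w. From x | s, w | s. Because w | c, w | c + s.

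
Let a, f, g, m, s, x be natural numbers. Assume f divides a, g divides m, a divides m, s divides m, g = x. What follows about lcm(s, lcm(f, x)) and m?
lcm(s, lcm(f, x)) divides m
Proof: f divides a and a divides m, so f divides m. g = x and g divides m, thus x divides m. f divides m, so lcm(f, x) divides m. Since s divides m, lcm(s, lcm(f, x)) divides m.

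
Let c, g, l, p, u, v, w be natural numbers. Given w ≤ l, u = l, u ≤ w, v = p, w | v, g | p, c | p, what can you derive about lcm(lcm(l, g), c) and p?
lcm(lcm(l, g), c) | p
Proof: Because u = l and u ≤ w, l ≤ w. Because w ≤ l, w = l. v = p and w | v, thus w | p. w = l, so l | p. Since g | p, lcm(l, g) | p. c | p, so lcm(lcm(l, g), c) | p.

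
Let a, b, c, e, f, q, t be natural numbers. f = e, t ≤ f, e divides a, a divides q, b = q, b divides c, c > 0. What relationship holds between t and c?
t ≤ c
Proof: f = e and t ≤ f, so t ≤ e. e divides a and a divides q, so e divides q. b = q and b divides c, thus q divides c. e divides q, so e divides c. Since c > 0, e ≤ c. t ≤ e, so t ≤ c.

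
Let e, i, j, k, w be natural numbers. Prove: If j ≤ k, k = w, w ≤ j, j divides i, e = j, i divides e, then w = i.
k = w and j ≤ k, hence j ≤ w. Since w ≤ j, w = j. Since e = j and i divides e, i divides j. Since j divides i, j = i. Since w = j, w = i.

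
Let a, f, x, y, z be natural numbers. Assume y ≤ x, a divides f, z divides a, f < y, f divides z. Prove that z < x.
z divides a and a divides f, therefore z divides f. Since f divides z, f = z. f < y and y ≤ x, hence f < x. Because f = z, z < x.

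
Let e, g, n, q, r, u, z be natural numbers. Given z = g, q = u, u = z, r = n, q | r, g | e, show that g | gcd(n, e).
q = u and u = z, so q = z. r = n and q | r, hence q | n. q = z, so z | n. Since z = g, g | n. Since g | e, g | gcd(n, e).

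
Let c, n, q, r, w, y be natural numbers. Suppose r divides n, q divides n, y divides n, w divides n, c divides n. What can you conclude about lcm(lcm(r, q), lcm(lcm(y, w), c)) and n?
lcm(lcm(r, q), lcm(lcm(y, w), c)) divides n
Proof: Because r divides n and q divides n, lcm(r, q) divides n. y divides n and w divides n, thus lcm(y, w) divides n. Since c divides n, lcm(lcm(y, w), c) divides n. Since lcm(r, q) divides n, lcm(lcm(r, q), lcm(lcm(y, w), c)) divides n.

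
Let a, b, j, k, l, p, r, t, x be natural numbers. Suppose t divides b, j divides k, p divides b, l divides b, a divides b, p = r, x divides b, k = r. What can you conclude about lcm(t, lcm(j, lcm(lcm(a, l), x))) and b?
lcm(t, lcm(j, lcm(lcm(a, l), x))) divides b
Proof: k = r and j divides k, therefore j divides r. p = r and p divides b, so r divides b. Since j divides r, j divides b. a divides b and l divides b, hence lcm(a, l) divides b. Since x divides b, lcm(lcm(a, l), x) divides b. j divides b, so lcm(j, lcm(lcm(a, l), x)) divides b. t divides b, so lcm(t, lcm(j, lcm(lcm(a, l), x))) divides b.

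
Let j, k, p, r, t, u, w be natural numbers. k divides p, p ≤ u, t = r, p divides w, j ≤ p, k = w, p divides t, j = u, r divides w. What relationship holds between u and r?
u = r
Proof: j = u and j ≤ p, therefore u ≤ p. p ≤ u, so u = p. Because t = r and p divides t, p divides r. From k = w and k divides p, w divides p. Since p divides w, w = p. Because r divides w, r divides p. From p divides r, p = r. u = p, so u = r.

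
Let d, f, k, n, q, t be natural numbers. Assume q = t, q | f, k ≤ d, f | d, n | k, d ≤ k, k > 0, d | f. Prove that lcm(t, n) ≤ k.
f | d and d | f, hence f = d. Since d ≤ k and k ≤ d, d = k. Since f = d, f = k. From q = t and q | f, t | f. Since f = k, t | k. Since n | k, lcm(t, n) | k. From k > 0, lcm(t, n) ≤ k.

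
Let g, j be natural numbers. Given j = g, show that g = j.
j = g. By symmetry, g = j.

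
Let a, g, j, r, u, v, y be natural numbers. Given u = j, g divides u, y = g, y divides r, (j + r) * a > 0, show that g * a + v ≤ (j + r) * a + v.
u = j and g divides u, thus g divides j. Since y = g and y divides r, g divides r. Since g divides j, g divides j + r. Then g * a divides (j + r) * a. Since (j + r) * a > 0, g * a ≤ (j + r) * a. Then g * a + v ≤ (j + r) * a + v.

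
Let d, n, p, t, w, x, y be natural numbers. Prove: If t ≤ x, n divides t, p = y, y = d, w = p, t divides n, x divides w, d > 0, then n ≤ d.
t divides n and n divides t, hence t = n. Because t ≤ x, n ≤ x. w = p and p = y, so w = y. x divides w, so x divides y. y = d, so x divides d. Since d > 0, x ≤ d. n ≤ x, so n ≤ d.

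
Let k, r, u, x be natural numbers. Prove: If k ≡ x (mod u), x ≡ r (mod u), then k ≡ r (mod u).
k ≡ x (mod u) and x ≡ r (mod u). By transitivity, k ≡ r (mod u).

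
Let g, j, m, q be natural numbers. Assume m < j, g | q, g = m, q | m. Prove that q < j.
From g = m and g | q, m | q. From q | m, m = q. m < j, so q < j.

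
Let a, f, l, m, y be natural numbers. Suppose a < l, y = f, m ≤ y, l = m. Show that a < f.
l = m and a < l, hence a < m. y = f and m ≤ y, thus m ≤ f. Since a < m, a < f.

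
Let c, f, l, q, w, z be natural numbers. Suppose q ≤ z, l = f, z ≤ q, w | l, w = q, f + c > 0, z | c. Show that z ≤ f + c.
q ≤ z and z ≤ q, therefore q = z. w = q and w | l, so q | l. l = f, so q | f. q = z, so z | f. z | c, so z | f + c. f + c > 0, so z ≤ f + c.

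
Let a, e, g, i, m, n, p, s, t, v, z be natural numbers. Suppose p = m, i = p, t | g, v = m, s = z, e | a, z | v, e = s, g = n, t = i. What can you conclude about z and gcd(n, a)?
z | gcd(n, a)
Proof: Because v = m and z | v, z | m. g = n and t | g, hence t | n. Since t = i, i | n. i = p, so p | n. Because p = m, m | n. Since z | m, z | n. e = s and s = z, therefore e = z. Since e | a, z | a. z | n, so z | gcd(n, a).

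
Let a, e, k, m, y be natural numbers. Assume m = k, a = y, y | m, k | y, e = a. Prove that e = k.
e = a and a = y, hence e = y. m = k and y | m, thus y | k. k | y, so y = k. e = y, so e = k.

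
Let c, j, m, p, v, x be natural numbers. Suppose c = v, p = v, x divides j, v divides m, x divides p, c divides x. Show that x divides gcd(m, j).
c = v and c divides x, so v divides x. Because p = v and x divides p, x divides v. v divides x, so v = x. Since v divides m, x divides m. x divides j, so x divides gcd(m, j).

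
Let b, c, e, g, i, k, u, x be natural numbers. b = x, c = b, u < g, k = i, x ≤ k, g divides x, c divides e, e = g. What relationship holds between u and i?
u < i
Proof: Since c = b and c divides e, b divides e. Since b = x, x divides e. Since e = g, x divides g. Since g divides x, x = g. From k = i and x ≤ k, x ≤ i. Since x = g, g ≤ i. u < g, so u < i.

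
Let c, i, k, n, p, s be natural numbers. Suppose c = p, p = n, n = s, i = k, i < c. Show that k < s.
c = p and p = n, hence c = n. Since n = s, c = s. From i = k and i < c, k < c. Since c = s, k < s.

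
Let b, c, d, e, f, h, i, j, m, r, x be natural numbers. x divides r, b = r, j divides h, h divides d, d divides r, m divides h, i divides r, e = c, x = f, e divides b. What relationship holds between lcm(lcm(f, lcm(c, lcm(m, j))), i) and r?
lcm(lcm(f, lcm(c, lcm(m, j))), i) divides r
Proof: x = f and x divides r, therefore f divides r. b = r and e divides b, thus e divides r. Since e = c, c divides r. From m divides h and j divides h, lcm(m, j) divides h. Because h divides d, lcm(m, j) divides d. Since d divides r, lcm(m, j) divides r. Since c divides r, lcm(c, lcm(m, j)) divides r. f divides r, so lcm(f, lcm(c, lcm(m, j))) divides r. Since i divides r, lcm(lcm(f, lcm(c, lcm(m, j))), i) divides r.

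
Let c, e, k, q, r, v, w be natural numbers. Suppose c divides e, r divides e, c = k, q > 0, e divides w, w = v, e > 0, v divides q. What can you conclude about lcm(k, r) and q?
lcm(k, r) ≤ q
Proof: c = k and c divides e, hence k divides e. r divides e, so lcm(k, r) divides e. Because e > 0, lcm(k, r) ≤ e. w = v and e divides w, therefore e divides v. Since v divides q, e divides q. q > 0, so e ≤ q. Since lcm(k, r) ≤ e, lcm(k, r) ≤ q.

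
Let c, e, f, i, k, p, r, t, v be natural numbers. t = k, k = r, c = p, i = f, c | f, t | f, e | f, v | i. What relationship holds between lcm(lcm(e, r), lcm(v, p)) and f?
lcm(lcm(e, r), lcm(v, p)) | f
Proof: t = k and k = r, so t = r. Because t | f, r | f. Since e | f, lcm(e, r) | f. Because i = f and v | i, v | f. c = p and c | f, so p | f. From v | f, lcm(v, p) | f. Since lcm(e, r) | f, lcm(lcm(e, r), lcm(v, p)) | f.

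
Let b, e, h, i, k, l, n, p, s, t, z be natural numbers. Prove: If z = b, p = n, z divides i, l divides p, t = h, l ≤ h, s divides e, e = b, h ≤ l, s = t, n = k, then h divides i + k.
s = t and t = h, thus s = h. Since e = b and s divides e, s divides b. s = h, so h divides b. z = b and z divides i, thus b divides i. Since h divides b, h divides i. l ≤ h and h ≤ l, hence l = h. From p = n and l divides p, l divides n. Since n = k, l divides k. Since l = h, h divides k. Since h divides i, h divides i + k.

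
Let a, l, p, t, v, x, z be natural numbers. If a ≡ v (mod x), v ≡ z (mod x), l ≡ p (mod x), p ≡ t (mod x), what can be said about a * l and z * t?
a * l ≡ z * t (mod x)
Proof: From a ≡ v (mod x) and v ≡ z (mod x), a ≡ z (mod x). l ≡ p (mod x) and p ≡ t (mod x), thus l ≡ t (mod x). Since a ≡ z (mod x), a * l ≡ z * t (mod x).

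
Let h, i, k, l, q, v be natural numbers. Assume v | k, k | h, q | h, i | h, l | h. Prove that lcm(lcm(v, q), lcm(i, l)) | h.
v | k and k | h, hence v | h. q | h, so lcm(v, q) | h. i | h and l | h, thus lcm(i, l) | h. Since lcm(v, q) | h, lcm(lcm(v, q), lcm(i, l)) | h.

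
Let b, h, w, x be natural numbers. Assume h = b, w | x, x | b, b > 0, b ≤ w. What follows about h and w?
h = w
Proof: From w | x and x | b, w | b. Since b > 0, w ≤ b. Since b ≤ w, b = w. h = b, so h = w.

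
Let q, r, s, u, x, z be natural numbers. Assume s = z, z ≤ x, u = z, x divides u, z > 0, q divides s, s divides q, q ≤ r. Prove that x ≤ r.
Because u = z and x divides u, x divides z. Since z > 0, x ≤ z. z ≤ x, so z = x. Since s = z, s = x. q divides s and s divides q, therefore q = s. q ≤ r, so s ≤ r. Since s = x, x ≤ r.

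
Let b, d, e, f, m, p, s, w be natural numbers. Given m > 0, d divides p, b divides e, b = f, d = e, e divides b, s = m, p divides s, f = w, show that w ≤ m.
Since e divides b and b divides e, e = b. Since d = e, d = b. Because d divides p, b divides p. b = f, so f divides p. s = m and p divides s, so p divides m. Since f divides p, f divides m. m > 0, so f ≤ m. f = w, so w ≤ m.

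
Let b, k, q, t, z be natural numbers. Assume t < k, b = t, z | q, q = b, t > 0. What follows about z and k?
z < k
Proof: Because q = b and b = t, q = t. z | q, so z | t. From t > 0, z ≤ t. t < k, so z < k.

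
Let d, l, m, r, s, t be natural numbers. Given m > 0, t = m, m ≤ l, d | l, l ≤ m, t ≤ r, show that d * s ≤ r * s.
l ≤ m and m ≤ l, thus l = m. d | l, so d | m. From m > 0, d ≤ m. Because t = m and t ≤ r, m ≤ r. d ≤ m, so d ≤ r. Then d * s ≤ r * s.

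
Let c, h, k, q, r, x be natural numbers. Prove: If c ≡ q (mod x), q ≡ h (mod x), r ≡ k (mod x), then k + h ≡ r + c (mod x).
c ≡ q (mod x) and q ≡ h (mod x), therefore c ≡ h (mod x). Because r ≡ k (mod x), r + c ≡ k + h (mod x). Then k + h ≡ r + c (mod x).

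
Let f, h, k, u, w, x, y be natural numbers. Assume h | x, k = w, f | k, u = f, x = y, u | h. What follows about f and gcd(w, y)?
f | gcd(w, y)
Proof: From k = w and f | k, f | w. u = f and u | h, so f | h. x = y and h | x, therefore h | y. f | h, so f | y. Since f | w, f | gcd(w, y).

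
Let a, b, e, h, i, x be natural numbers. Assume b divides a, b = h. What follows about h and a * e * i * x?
h divides a * e * i * x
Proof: Because b = h and b divides a, h divides a. Then h divides a * e. Then h divides a * e * i. Then h divides a * e * i * x.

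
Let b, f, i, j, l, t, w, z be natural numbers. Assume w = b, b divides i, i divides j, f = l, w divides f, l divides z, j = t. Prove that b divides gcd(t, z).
j = t and i divides j, hence i divides t. Since b divides i, b divides t. f = l and w divides f, so w divides l. w = b, so b divides l. l divides z, so b divides z. b divides t, so b divides gcd(t, z).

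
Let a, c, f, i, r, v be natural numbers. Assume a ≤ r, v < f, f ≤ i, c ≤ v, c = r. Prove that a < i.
Since c = r and c ≤ v, r ≤ v. Because v < f, r < f. f ≤ i, so r < i. Because a ≤ r, a < i.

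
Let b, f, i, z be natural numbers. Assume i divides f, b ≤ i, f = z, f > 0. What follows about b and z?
b ≤ z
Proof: Since i divides f and f > 0, i ≤ f. Because f = z, i ≤ z. Since b ≤ i, b ≤ z.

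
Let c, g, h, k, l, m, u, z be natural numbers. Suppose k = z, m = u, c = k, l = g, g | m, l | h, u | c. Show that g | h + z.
l = g and l | h, therefore g | h. Since m = u and g | m, g | u. Since u | c, g | c. Since c = k, g | k. Since k = z, g | z. Since g | h, g | h + z.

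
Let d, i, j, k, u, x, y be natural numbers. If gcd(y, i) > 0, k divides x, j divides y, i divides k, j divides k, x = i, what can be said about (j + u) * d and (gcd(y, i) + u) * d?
(j + u) * d ≤ (gcd(y, i) + u) * d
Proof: Because x = i and k divides x, k divides i. Since i divides k, k = i. Because j divides k, j divides i. j divides y, so j divides gcd(y, i). gcd(y, i) > 0, so j ≤ gcd(y, i). Then j + u ≤ gcd(y, i) + u. By multiplying by a non-negative, (j + u) * d ≤ (gcd(y, i) + u) * d.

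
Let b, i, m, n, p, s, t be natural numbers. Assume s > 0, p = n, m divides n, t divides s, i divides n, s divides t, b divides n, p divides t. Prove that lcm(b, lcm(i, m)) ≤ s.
i divides n and m divides n, therefore lcm(i, m) divides n. b divides n, so lcm(b, lcm(i, m)) divides n. t divides s and s divides t, so t = s. p divides t, so p divides s. p = n, so n divides s. lcm(b, lcm(i, m)) divides n, so lcm(b, lcm(i, m)) divides s. Because s > 0, lcm(b, lcm(i, m)) ≤ s.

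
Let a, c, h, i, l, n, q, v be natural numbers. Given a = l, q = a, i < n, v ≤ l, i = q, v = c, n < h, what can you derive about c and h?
c < h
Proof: Because v = c and v ≤ l, c ≤ l. Since q = a and a = l, q = l. i < n and n < h, so i < h. Since i = q, q < h. q = l, so l < h. Since c ≤ l, c < h.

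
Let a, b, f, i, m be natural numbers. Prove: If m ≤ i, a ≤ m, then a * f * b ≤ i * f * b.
a ≤ m and m ≤ i, hence a ≤ i. By multiplying by a non-negative, a * f ≤ i * f. By multiplying by a non-negative, a * f * b ≤ i * f * b.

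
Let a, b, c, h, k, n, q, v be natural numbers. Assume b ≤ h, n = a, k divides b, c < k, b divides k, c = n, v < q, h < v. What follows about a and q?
a < q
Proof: c = n and n = a, therefore c = a. Because b divides k and k divides b, b = k. b ≤ h and h < v, hence b < v. From b = k, k < v. Since c < k, c < v. Since c = a, a < v. v < q, so a < q.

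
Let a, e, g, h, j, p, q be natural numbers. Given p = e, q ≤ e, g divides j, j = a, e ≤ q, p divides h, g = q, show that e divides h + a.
p = e and p divides h, thus e divides h. q ≤ e and e ≤ q, therefore q = e. Since g = q, g = e. Since g divides j, e divides j. j = a, so e divides a. e divides h, so e divides h + a.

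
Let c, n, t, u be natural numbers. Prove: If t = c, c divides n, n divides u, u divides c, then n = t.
n divides u and u divides c, thus n divides c. c divides n, so c = n. Because t = c, t = n. Then n = t.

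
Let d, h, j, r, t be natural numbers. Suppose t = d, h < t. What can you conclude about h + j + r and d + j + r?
h + j + r < d + j + r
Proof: Because t = d and h < t, h < d. Then h + j < d + j. Then h + j + r < d + j + r.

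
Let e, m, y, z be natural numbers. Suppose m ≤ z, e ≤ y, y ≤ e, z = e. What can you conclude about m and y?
m ≤ y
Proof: Because e ≤ y and y ≤ e, e = y. Since z = e, z = y. m ≤ z, so m ≤ y.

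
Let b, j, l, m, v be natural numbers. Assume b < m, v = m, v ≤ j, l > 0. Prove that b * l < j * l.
v = m and v ≤ j, hence m ≤ j. b < m, so b < j. l > 0, so b * l < j * l.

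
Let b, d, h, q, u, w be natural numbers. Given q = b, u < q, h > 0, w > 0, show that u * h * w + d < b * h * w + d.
Because q = b and u < q, u < b. Combining with h > 0, by multiplying by a positive, u * h < b * h. Using w > 0 and multiplying by a positive, u * h * w < b * h * w. Then u * h * w + d < b * h * w + d.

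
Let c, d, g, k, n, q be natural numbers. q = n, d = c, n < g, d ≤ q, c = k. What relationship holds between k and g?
k < g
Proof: From q = n and d ≤ q, d ≤ n. d = c, so c ≤ n. Since n < g, c < g. c = k, so k < g.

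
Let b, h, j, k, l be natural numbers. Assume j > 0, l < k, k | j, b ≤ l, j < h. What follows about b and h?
b < h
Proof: Since k | j and j > 0, k ≤ j. Since l < k, l < j. Since b ≤ l, b < j. j < h, so b < h.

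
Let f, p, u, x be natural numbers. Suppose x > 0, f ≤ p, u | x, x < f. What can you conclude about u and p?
u < p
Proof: u | x and x > 0, so u ≤ x. x < f and f ≤ p, hence x < p. u ≤ x, so u < p.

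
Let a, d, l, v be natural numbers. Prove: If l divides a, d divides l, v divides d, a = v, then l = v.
From a = v and l divides a, l divides v. Since v divides d and d divides l, v divides l. l divides v, so l = v.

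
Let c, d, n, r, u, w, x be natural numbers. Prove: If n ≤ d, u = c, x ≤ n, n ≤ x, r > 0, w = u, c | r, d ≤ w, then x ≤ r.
From w = u and u = c, w = c. n ≤ x and x ≤ n, therefore n = x. n ≤ d and d ≤ w, therefore n ≤ w. n = x, so x ≤ w. w = c, so x ≤ c. Because c | r and r > 0, c ≤ r. Since x ≤ c, x ≤ r.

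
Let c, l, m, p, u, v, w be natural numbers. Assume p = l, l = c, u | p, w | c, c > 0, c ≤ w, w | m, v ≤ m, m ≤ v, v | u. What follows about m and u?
m = u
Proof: From p = l and l = c, p = c. Since u | p, u | c. w | c and c > 0, thus w ≤ c. Since c ≤ w, w = c. Since w | m, c | m. Since u | c, u | m. Since v ≤ m and m ≤ v, v = m. v | u, so m | u. Since u | m, u = m. Then m = u.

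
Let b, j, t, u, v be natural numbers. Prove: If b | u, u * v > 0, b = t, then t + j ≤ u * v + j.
b = t and b | u, thus t | u. Then t | u * v. u * v > 0, so t ≤ u * v. Then t + j ≤ u * v + j.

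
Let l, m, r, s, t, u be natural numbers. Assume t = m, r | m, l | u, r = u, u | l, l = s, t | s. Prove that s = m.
t = m and t | s, therefore m | s. u | l and l | u, so u = l. From r = u, r = l. Since l = s, r = s. r | m, so s | m. Since m | s, m = s. Then s = m.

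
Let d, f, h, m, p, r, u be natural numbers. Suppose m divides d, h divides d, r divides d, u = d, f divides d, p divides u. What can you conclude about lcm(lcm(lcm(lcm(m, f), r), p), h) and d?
lcm(lcm(lcm(lcm(m, f), r), p), h) divides d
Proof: Because m divides d and f divides d, lcm(m, f) divides d. Since r divides d, lcm(lcm(m, f), r) divides d. u = d and p divides u, hence p divides d. lcm(lcm(m, f), r) divides d, so lcm(lcm(lcm(m, f), r), p) divides d. h divides d, so lcm(lcm(lcm(lcm(m, f), r), p), h) divides d.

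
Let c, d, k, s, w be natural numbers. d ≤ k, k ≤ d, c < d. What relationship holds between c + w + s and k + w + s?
c + w + s < k + w + s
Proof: d ≤ k and k ≤ d, therefore d = k. c < d, so c < k. Then c + w < k + w. Then c + w + s < k + w + s.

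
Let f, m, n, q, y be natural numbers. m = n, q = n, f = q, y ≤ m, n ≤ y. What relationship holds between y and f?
y = f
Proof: From f = q and q = n, f = n. m = n and y ≤ m, so y ≤ n. n ≤ y, so n = y. f = n, so f = y. Then y = f.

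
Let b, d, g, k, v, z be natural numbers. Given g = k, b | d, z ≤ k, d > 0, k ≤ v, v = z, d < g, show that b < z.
v = z and k ≤ v, so k ≤ z. z ≤ k, so k = z. g = k, so g = z. From b | d and d > 0, b ≤ d. d < g, so b < g. Since g = z, b < z.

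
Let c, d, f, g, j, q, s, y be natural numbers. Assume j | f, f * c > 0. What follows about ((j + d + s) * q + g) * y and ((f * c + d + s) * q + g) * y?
((j + d + s) * q + g) * y ≤ ((f * c + d + s) * q + g) * y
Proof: Since j | f, j | f * c. Since f * c > 0, j ≤ f * c. Then j + d ≤ f * c + d. Then j + d + s ≤ f * c + d + s. Then (j + d + s) * q ≤ (f * c + d + s) * q. Then (j + d + s) * q + g ≤ (f * c + d + s) * q + g. Then ((j + d + s) * q + g) * y ≤ ((f * c + d + s) * q + g) * y.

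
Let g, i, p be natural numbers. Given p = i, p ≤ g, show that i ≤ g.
Since p = i and p ≤ g, by substitution, i ≤ g.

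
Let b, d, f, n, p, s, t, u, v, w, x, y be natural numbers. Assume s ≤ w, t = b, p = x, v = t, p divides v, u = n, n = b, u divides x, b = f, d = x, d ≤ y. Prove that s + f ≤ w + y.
v = t and p divides v, therefore p divides t. Since p = x, x divides t. t = b, so x divides b. u = n and n = b, hence u = b. u divides x, so b divides x. Since x divides b, x = b. Since b = f, x = f. d = x and d ≤ y, thus x ≤ y. x = f, so f ≤ y. s ≤ w, so s + f ≤ w + y.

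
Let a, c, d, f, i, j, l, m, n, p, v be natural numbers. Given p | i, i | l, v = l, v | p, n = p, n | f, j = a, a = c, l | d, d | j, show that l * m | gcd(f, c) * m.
p | i and i | l, so p | l. Because v = l and v | p, l | p. p | l, so p = l. Since n = p and n | f, p | f. Since p = l, l | f. j = a and a = c, hence j = c. Since l | d and d | j, l | j. j = c, so l | c. Since l | f, l | gcd(f, c). Then l * m | gcd(f, c) * m.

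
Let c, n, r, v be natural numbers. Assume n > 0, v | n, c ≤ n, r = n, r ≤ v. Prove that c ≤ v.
r = n and r ≤ v, thus n ≤ v. v | n and n > 0, hence v ≤ n. n ≤ v, so n = v. Since c ≤ n, c ≤ v.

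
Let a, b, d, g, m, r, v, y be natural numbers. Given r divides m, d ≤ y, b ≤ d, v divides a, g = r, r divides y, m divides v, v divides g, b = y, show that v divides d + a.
From r divides m and m divides v, r divides v. g = r and v divides g, so v divides r. r divides v, so r = v. Because b = y and b ≤ d, y ≤ d. d ≤ y, so y = d. Because r divides y, r divides d. Since r = v, v divides d. Since v divides a, v divides d + a.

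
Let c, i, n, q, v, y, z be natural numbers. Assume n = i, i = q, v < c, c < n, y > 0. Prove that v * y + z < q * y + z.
n = i and i = q, so n = q. v < c and c < n, so v < n. Since n = q, v < q. Since y > 0, v * y < q * y. Then v * y + z < q * y + z.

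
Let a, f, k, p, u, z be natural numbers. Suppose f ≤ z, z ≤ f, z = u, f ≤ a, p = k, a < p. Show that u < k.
f ≤ z and z ≤ f, therefore f = z. Since z = u, f = u. From p = k and a < p, a < k. Because f ≤ a, f < k. f = u, so u < k.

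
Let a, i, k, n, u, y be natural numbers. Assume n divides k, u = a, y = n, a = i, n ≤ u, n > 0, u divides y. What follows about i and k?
i divides k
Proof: y = n and u divides y, hence u divides n. n > 0, so u ≤ n. n ≤ u, so n = u. u = a, so n = a. a = i, so n = i. n divides k, so i divides k.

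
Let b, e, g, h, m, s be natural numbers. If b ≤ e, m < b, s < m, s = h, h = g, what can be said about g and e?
g < e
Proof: s = h and s < m, therefore h < m. m < b and b ≤ e, therefore m < e. Since h < m, h < e. Since h = g, g < e.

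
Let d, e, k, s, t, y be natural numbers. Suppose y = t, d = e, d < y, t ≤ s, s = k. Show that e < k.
Since y = t and d < y, d < t. Since d = e, e < t. t ≤ s, so e < s. s = k, so e < k.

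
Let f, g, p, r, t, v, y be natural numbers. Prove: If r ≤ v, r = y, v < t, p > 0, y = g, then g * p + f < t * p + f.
r = y and y = g, so r = g. From r ≤ v and v < t, r < t. r = g, so g < t. Since p > 0, g * p < t * p. Then g * p + f < t * p + f.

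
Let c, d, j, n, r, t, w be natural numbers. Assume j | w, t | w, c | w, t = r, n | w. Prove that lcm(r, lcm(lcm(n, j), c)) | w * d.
From t = r and t | w, r | w. Because n | w and j | w, lcm(n, j) | w. Because c | w, lcm(lcm(n, j), c) | w. r | w, so lcm(r, lcm(lcm(n, j), c)) | w. Then lcm(r, lcm(lcm(n, j), c)) | w * d.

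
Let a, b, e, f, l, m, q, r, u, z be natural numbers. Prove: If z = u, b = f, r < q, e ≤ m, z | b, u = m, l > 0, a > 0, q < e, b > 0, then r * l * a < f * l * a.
q < e and e ≤ m, hence q < m. From z = u and u = m, z = m. Because z | b, m | b. b > 0, so m ≤ b. Since q < m, q < b. Because r < q, r < b. Since b = f, r < f. Since l > 0, r * l < f * l. a > 0, so r * l * a < f * l * a.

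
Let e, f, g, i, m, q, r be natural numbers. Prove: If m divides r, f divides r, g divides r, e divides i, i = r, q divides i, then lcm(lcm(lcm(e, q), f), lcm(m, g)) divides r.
Because e divides i and q divides i, lcm(e, q) divides i. i = r, so lcm(e, q) divides r. Since f divides r, lcm(lcm(e, q), f) divides r. m divides r and g divides r, so lcm(m, g) divides r. lcm(lcm(e, q), f) divides r, so lcm(lcm(lcm(e, q), f), lcm(m, g)) divides r.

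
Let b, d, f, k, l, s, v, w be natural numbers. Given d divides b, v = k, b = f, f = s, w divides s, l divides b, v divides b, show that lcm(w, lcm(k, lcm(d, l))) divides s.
From b = f and f = s, b = s. v = k and v divides b, so k divides b. d divides b and l divides b, so lcm(d, l) divides b. Since k divides b, lcm(k, lcm(d, l)) divides b. Since b = s, lcm(k, lcm(d, l)) divides s. Since w divides s, lcm(w, lcm(k, lcm(d, l))) divides s.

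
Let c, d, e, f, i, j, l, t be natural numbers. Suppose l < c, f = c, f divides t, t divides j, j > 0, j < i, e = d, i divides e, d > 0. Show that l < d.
From f divides t and t divides j, f divides j. Since j > 0, f ≤ j. From e = d and i divides e, i divides d. Since d > 0, i ≤ d. Since j < i, j < d. f ≤ j, so f < d. Because f = c, c < d. Since l < c, l < d.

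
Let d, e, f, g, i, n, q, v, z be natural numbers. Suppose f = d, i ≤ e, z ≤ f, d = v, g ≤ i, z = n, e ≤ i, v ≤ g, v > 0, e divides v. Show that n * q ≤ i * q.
Since f = d and d = v, f = v. v ≤ g and g ≤ i, thus v ≤ i. e ≤ i and i ≤ e, thus e = i. e divides v, so i divides v. Since v > 0, i ≤ v. Since v ≤ i, v = i. f = v, so f = i. From z = n and z ≤ f, n ≤ f. Since f = i, n ≤ i. By multiplying by a non-negative, n * q ≤ i * q.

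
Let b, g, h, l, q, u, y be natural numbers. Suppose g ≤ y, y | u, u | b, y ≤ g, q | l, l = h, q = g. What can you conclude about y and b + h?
y | b + h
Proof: From y | u and u | b, y | b. Because g ≤ y and y ≤ g, g = y. Since q = g, q = y. l = h and q | l, therefore q | h. Since q = y, y | h. Since y | b, y | b + h.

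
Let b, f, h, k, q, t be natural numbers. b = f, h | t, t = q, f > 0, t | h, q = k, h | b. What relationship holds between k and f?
k ≤ f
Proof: h | t and t | h, therefore h = t. Since t = q, h = q. q = k, so h = k. b = f and h | b, thus h | f. Since f > 0, h ≤ f. From h = k, k ≤ f.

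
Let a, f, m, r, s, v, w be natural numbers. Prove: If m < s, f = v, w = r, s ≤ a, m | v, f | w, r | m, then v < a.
w = r and f | w, hence f | r. Since r | m, f | m. Since f = v, v | m. m | v, so m = v. Since m < s and s ≤ a, m < a. m = v, so v < a.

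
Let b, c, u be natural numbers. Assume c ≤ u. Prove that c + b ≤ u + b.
c ≤ u. By adding to both sides, c + b ≤ u + b.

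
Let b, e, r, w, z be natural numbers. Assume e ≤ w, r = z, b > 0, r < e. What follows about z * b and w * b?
z * b < w * b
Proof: From r = z and r < e, z < e. e ≤ w, so z < w. Because b > 0, by multiplying by a positive, z * b < w * b.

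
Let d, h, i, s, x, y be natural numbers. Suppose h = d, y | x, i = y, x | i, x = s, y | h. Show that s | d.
Because i = y and x | i, x | y. y | x, so y = x. x = s, so y = s. From y | h, s | h. Since h = d, s | d.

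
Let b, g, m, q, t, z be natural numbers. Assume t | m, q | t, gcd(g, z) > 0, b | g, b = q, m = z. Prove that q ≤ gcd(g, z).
From b = q and b | g, q | g. Since m = z and t | m, t | z. From q | t, q | z. q | g, so q | gcd(g, z). gcd(g, z) > 0, so q ≤ gcd(g, z).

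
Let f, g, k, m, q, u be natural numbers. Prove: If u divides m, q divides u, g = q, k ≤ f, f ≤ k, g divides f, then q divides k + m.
From f ≤ k and k ≤ f, f = k. g = q and g divides f, so q divides f. Since f = k, q divides k. q divides u and u divides m, therefore q divides m. Since q divides k, q divides k + m.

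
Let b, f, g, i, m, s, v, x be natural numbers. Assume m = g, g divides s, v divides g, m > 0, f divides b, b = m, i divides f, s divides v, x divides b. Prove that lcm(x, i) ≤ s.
From s divides v and v divides g, s divides g. Since g divides s, g = s. Since m = g, m = s. i divides f and f divides b, therefore i divides b. x divides b, so lcm(x, i) divides b. b = m, so lcm(x, i) divides m. From m > 0, lcm(x, i) ≤ m. m = s, so lcm(x, i) ≤ s.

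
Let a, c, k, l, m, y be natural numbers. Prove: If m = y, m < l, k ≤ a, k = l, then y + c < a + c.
From m = y and m < l, y < l. k = l and k ≤ a, hence l ≤ a. y < l, so y < a. Then y + c < a + c.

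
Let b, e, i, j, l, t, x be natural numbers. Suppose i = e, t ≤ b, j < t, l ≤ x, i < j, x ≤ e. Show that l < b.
From i = e and i < j, e < j. Because j < t and t ≤ b, j < b. e < j, so e < b. x ≤ e, so x < b. Because l ≤ x, l < b.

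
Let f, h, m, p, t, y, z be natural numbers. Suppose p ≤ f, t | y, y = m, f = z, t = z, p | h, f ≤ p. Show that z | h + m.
p ≤ f and f ≤ p, therefore p = f. f = z, so p = z. Since p | h, z | h. From y = m and t | y, t | m. Since t = z, z | m. Since z | h, z | h + m.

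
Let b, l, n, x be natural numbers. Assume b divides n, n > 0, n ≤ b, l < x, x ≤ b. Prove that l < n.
b divides n and n > 0, thus b ≤ n. n ≤ b, so b = n. l < x and x ≤ b, so l < b. b = n, so l < n.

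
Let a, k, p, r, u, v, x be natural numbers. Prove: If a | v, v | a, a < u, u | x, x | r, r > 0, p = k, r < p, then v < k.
a | v and v | a, so a = v. u | x and x | r, hence u | r. Since r > 0, u ≤ r. a < u, so a < r. a = v, so v < r. Since p = k and r < p, r < k. Since v < r, v < k.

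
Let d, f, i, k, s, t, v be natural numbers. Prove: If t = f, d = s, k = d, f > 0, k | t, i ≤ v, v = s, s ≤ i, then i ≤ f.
Since v = s and i ≤ v, i ≤ s. Since s ≤ i, s = i. Since k = d and k | t, d | t. t = f, so d | f. Since d = s, s | f. Since f > 0, s ≤ f. s = i, so i ≤ f.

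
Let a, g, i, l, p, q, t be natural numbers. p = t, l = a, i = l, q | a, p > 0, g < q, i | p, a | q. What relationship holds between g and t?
g < t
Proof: i = l and l = a, hence i = a. a | q and q | a, hence a = q. Because i = a, i = q. i | p and p > 0, thus i ≤ p. Since i = q, q ≤ p. g < q, so g < p. Since p = t, g < t.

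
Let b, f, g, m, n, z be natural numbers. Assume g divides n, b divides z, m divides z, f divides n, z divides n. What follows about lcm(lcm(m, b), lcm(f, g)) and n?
lcm(lcm(m, b), lcm(f, g)) divides n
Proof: m divides z and b divides z, hence lcm(m, b) divides z. z divides n, so lcm(m, b) divides n. f divides n and g divides n, hence lcm(f, g) divides n. lcm(m, b) divides n, so lcm(lcm(m, b), lcm(f, g)) divides n.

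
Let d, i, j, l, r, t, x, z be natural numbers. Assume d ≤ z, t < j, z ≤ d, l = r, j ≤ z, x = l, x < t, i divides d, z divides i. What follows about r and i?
r < i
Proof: From d ≤ z and z ≤ d, d = z. i divides d, so i divides z. Since z divides i, z = i. x = l and l = r, thus x = r. x < t and t < j, hence x < j. x = r, so r < j. j ≤ z, so r < z. Because z = i, r < i.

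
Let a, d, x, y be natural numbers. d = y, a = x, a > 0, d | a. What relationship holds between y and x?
y ≤ x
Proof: From d = y and d | a, y | a. Because a > 0, y ≤ a. Since a = x, y ≤ x.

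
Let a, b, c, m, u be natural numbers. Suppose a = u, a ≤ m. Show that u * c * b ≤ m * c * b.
a = u and a ≤ m, thus u ≤ m. By multiplying by a non-negative, u * c ≤ m * c. By multiplying by a non-negative, u * c * b ≤ m * c * b.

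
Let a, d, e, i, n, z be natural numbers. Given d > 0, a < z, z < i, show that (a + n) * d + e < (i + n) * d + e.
a < z and z < i, so a < i. Then a + n < i + n. Since d > 0, by multiplying by a positive, (a + n) * d < (i + n) * d. Then (a + n) * d + e < (i + n) * d + e.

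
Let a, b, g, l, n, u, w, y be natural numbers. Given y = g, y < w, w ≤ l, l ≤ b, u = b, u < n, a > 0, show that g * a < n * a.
y < w and w ≤ l, so y < l. Since y = g, g < l. Since u = b and u < n, b < n. l ≤ b, so l < n. Because g < l, g < n. Since a > 0, g * a < n * a.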